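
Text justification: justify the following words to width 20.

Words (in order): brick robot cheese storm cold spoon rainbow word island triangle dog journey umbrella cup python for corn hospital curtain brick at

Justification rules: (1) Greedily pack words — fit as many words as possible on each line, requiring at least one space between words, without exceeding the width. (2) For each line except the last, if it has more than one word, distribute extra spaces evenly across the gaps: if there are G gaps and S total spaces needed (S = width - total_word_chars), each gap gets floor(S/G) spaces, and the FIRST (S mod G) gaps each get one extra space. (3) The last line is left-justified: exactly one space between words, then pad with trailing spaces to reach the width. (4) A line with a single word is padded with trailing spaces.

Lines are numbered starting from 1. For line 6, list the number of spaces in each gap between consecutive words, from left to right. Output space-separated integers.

Answer: 3 2

Derivation:
Line 1: ['brick', 'robot', 'cheese'] (min_width=18, slack=2)
Line 2: ['storm', 'cold', 'spoon'] (min_width=16, slack=4)
Line 3: ['rainbow', 'word', 'island'] (min_width=19, slack=1)
Line 4: ['triangle', 'dog', 'journey'] (min_width=20, slack=0)
Line 5: ['umbrella', 'cup', 'python'] (min_width=19, slack=1)
Line 6: ['for', 'corn', 'hospital'] (min_width=17, slack=3)
Line 7: ['curtain', 'brick', 'at'] (min_width=16, slack=4)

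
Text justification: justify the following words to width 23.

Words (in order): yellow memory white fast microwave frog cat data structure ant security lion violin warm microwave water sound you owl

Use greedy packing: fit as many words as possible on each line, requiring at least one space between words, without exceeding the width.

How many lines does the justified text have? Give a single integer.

Answer: 6

Derivation:
Line 1: ['yellow', 'memory', 'white'] (min_width=19, slack=4)
Line 2: ['fast', 'microwave', 'frog', 'cat'] (min_width=23, slack=0)
Line 3: ['data', 'structure', 'ant'] (min_width=18, slack=5)
Line 4: ['security', 'lion', 'violin'] (min_width=20, slack=3)
Line 5: ['warm', 'microwave', 'water'] (min_width=20, slack=3)
Line 6: ['sound', 'you', 'owl'] (min_width=13, slack=10)
Total lines: 6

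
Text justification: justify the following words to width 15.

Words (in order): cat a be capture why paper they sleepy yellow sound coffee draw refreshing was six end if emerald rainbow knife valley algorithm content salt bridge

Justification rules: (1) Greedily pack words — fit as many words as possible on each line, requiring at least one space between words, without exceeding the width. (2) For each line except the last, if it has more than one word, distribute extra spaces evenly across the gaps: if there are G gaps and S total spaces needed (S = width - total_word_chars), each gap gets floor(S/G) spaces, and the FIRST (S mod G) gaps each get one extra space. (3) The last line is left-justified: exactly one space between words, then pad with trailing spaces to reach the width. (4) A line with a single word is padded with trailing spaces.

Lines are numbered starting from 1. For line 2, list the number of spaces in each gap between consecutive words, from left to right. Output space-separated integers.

Answer: 5

Derivation:
Line 1: ['cat', 'a', 'be'] (min_width=8, slack=7)
Line 2: ['capture', 'why'] (min_width=11, slack=4)
Line 3: ['paper', 'they'] (min_width=10, slack=5)
Line 4: ['sleepy', 'yellow'] (min_width=13, slack=2)
Line 5: ['sound', 'coffee'] (min_width=12, slack=3)
Line 6: ['draw', 'refreshing'] (min_width=15, slack=0)
Line 7: ['was', 'six', 'end', 'if'] (min_width=14, slack=1)
Line 8: ['emerald', 'rainbow'] (min_width=15, slack=0)
Line 9: ['knife', 'valley'] (min_width=12, slack=3)
Line 10: ['algorithm'] (min_width=9, slack=6)
Line 11: ['content', 'salt'] (min_width=12, slack=3)
Line 12: ['bridge'] (min_width=6, slack=9)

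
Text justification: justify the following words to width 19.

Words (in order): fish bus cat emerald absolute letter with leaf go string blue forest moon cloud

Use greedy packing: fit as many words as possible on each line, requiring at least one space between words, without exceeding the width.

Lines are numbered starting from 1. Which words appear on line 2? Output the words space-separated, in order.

Answer: emerald absolute

Derivation:
Line 1: ['fish', 'bus', 'cat'] (min_width=12, slack=7)
Line 2: ['emerald', 'absolute'] (min_width=16, slack=3)
Line 3: ['letter', 'with', 'leaf', 'go'] (min_width=19, slack=0)
Line 4: ['string', 'blue', 'forest'] (min_width=18, slack=1)
Line 5: ['moon', 'cloud'] (min_width=10, slack=9)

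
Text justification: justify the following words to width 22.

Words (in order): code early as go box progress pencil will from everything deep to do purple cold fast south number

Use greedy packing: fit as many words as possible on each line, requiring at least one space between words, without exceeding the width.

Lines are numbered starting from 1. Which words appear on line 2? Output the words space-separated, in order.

Answer: progress pencil will

Derivation:
Line 1: ['code', 'early', 'as', 'go', 'box'] (min_width=20, slack=2)
Line 2: ['progress', 'pencil', 'will'] (min_width=20, slack=2)
Line 3: ['from', 'everything', 'deep'] (min_width=20, slack=2)
Line 4: ['to', 'do', 'purple', 'cold', 'fast'] (min_width=22, slack=0)
Line 5: ['south', 'number'] (min_width=12, slack=10)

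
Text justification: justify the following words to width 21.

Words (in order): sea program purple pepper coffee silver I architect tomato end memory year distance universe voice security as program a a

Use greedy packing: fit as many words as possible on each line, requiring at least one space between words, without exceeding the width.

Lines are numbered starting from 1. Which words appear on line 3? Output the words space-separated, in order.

Line 1: ['sea', 'program', 'purple'] (min_width=18, slack=3)
Line 2: ['pepper', 'coffee', 'silver'] (min_width=20, slack=1)
Line 3: ['I', 'architect', 'tomato'] (min_width=18, slack=3)
Line 4: ['end', 'memory', 'year'] (min_width=15, slack=6)
Line 5: ['distance', 'universe'] (min_width=17, slack=4)
Line 6: ['voice', 'security', 'as'] (min_width=17, slack=4)
Line 7: ['program', 'a', 'a'] (min_width=11, slack=10)

Answer: I architect tomato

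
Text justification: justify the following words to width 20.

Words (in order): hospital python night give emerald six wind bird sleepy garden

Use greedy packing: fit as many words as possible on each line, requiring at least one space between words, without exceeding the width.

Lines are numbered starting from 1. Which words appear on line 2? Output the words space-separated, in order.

Answer: night give emerald

Derivation:
Line 1: ['hospital', 'python'] (min_width=15, slack=5)
Line 2: ['night', 'give', 'emerald'] (min_width=18, slack=2)
Line 3: ['six', 'wind', 'bird', 'sleepy'] (min_width=20, slack=0)
Line 4: ['garden'] (min_width=6, slack=14)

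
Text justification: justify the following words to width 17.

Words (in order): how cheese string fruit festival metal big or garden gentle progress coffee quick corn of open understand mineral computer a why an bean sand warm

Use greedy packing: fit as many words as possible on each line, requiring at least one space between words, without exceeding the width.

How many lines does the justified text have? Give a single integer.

Answer: 10

Derivation:
Line 1: ['how', 'cheese', 'string'] (min_width=17, slack=0)
Line 2: ['fruit', 'festival'] (min_width=14, slack=3)
Line 3: ['metal', 'big', 'or'] (min_width=12, slack=5)
Line 4: ['garden', 'gentle'] (min_width=13, slack=4)
Line 5: ['progress', 'coffee'] (min_width=15, slack=2)
Line 6: ['quick', 'corn', 'of'] (min_width=13, slack=4)
Line 7: ['open', 'understand'] (min_width=15, slack=2)
Line 8: ['mineral', 'computer'] (min_width=16, slack=1)
Line 9: ['a', 'why', 'an', 'bean'] (min_width=13, slack=4)
Line 10: ['sand', 'warm'] (min_width=9, slack=8)
Total lines: 10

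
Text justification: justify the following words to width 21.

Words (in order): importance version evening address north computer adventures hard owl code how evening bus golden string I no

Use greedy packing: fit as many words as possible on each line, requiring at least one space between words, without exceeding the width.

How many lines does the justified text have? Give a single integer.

Answer: 6

Derivation:
Line 1: ['importance', 'version'] (min_width=18, slack=3)
Line 2: ['evening', 'address', 'north'] (min_width=21, slack=0)
Line 3: ['computer', 'adventures'] (min_width=19, slack=2)
Line 4: ['hard', 'owl', 'code', 'how'] (min_width=17, slack=4)
Line 5: ['evening', 'bus', 'golden'] (min_width=18, slack=3)
Line 6: ['string', 'I', 'no'] (min_width=11, slack=10)
Total lines: 6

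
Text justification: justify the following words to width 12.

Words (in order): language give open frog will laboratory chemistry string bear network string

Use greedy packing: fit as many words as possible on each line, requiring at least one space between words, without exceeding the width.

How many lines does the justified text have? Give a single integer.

Line 1: ['language'] (min_width=8, slack=4)
Line 2: ['give', 'open'] (min_width=9, slack=3)
Line 3: ['frog', 'will'] (min_width=9, slack=3)
Line 4: ['laboratory'] (min_width=10, slack=2)
Line 5: ['chemistry'] (min_width=9, slack=3)
Line 6: ['string', 'bear'] (min_width=11, slack=1)
Line 7: ['network'] (min_width=7, slack=5)
Line 8: ['string'] (min_width=6, slack=6)
Total lines: 8

Answer: 8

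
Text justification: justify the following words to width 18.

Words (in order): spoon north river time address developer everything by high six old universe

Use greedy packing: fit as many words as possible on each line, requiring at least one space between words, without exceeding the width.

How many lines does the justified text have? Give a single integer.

Line 1: ['spoon', 'north', 'river'] (min_width=17, slack=1)
Line 2: ['time', 'address'] (min_width=12, slack=6)
Line 3: ['developer'] (min_width=9, slack=9)
Line 4: ['everything', 'by', 'high'] (min_width=18, slack=0)
Line 5: ['six', 'old', 'universe'] (min_width=16, slack=2)
Total lines: 5

Answer: 5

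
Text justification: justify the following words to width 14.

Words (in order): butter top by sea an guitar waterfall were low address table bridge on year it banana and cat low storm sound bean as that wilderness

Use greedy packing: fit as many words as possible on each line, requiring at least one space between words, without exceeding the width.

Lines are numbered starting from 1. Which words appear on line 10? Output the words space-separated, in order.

Answer: that

Derivation:
Line 1: ['butter', 'top', 'by'] (min_width=13, slack=1)
Line 2: ['sea', 'an', 'guitar'] (min_width=13, slack=1)
Line 3: ['waterfall', 'were'] (min_width=14, slack=0)
Line 4: ['low', 'address'] (min_width=11, slack=3)
Line 5: ['table', 'bridge'] (min_width=12, slack=2)
Line 6: ['on', 'year', 'it'] (min_width=10, slack=4)
Line 7: ['banana', 'and', 'cat'] (min_width=14, slack=0)
Line 8: ['low', 'storm'] (min_width=9, slack=5)
Line 9: ['sound', 'bean', 'as'] (min_width=13, slack=1)
Line 10: ['that'] (min_width=4, slack=10)
Line 11: ['wilderness'] (min_width=10, slack=4)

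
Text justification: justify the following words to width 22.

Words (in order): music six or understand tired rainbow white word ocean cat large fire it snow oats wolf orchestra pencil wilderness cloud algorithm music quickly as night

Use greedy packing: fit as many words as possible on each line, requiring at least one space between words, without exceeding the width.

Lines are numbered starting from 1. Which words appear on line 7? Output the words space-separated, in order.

Line 1: ['music', 'six', 'or'] (min_width=12, slack=10)
Line 2: ['understand', 'tired'] (min_width=16, slack=6)
Line 3: ['rainbow', 'white', 'word'] (min_width=18, slack=4)
Line 4: ['ocean', 'cat', 'large', 'fire'] (min_width=20, slack=2)
Line 5: ['it', 'snow', 'oats', 'wolf'] (min_width=17, slack=5)
Line 6: ['orchestra', 'pencil'] (min_width=16, slack=6)
Line 7: ['wilderness', 'cloud'] (min_width=16, slack=6)
Line 8: ['algorithm', 'music'] (min_width=15, slack=7)
Line 9: ['quickly', 'as', 'night'] (min_width=16, slack=6)

Answer: wilderness cloud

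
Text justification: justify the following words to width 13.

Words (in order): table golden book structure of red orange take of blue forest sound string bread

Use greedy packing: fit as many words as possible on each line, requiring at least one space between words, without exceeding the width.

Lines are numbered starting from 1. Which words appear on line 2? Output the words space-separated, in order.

Answer: book

Derivation:
Line 1: ['table', 'golden'] (min_width=12, slack=1)
Line 2: ['book'] (min_width=4, slack=9)
Line 3: ['structure', 'of'] (min_width=12, slack=1)
Line 4: ['red', 'orange'] (min_width=10, slack=3)
Line 5: ['take', 'of', 'blue'] (min_width=12, slack=1)
Line 6: ['forest', 'sound'] (min_width=12, slack=1)
Line 7: ['string', 'bread'] (min_width=12, slack=1)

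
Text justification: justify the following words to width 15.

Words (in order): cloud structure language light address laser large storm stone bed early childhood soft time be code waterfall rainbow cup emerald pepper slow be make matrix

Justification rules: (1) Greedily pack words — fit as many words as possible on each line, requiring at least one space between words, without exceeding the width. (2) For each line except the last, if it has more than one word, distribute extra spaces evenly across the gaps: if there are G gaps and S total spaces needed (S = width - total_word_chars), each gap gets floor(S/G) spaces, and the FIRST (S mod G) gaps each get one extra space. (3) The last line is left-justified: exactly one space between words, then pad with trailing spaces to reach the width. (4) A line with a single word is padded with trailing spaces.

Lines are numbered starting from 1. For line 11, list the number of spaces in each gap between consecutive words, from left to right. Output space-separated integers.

Line 1: ['cloud', 'structure'] (min_width=15, slack=0)
Line 2: ['language', 'light'] (min_width=14, slack=1)
Line 3: ['address', 'laser'] (min_width=13, slack=2)
Line 4: ['large', 'storm'] (min_width=11, slack=4)
Line 5: ['stone', 'bed', 'early'] (min_width=15, slack=0)
Line 6: ['childhood', 'soft'] (min_width=14, slack=1)
Line 7: ['time', 'be', 'code'] (min_width=12, slack=3)
Line 8: ['waterfall'] (min_width=9, slack=6)
Line 9: ['rainbow', 'cup'] (min_width=11, slack=4)
Line 10: ['emerald', 'pepper'] (min_width=14, slack=1)
Line 11: ['slow', 'be', 'make'] (min_width=12, slack=3)
Line 12: ['matrix'] (min_width=6, slack=9)

Answer: 3 2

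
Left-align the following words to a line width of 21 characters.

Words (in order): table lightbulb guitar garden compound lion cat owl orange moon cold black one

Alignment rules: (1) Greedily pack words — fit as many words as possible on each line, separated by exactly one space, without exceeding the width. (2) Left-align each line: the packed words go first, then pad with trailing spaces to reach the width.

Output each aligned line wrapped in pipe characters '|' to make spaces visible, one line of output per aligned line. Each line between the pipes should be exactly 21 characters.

Line 1: ['table', 'lightbulb'] (min_width=15, slack=6)
Line 2: ['guitar', 'garden'] (min_width=13, slack=8)
Line 3: ['compound', 'lion', 'cat', 'owl'] (min_width=21, slack=0)
Line 4: ['orange', 'moon', 'cold'] (min_width=16, slack=5)
Line 5: ['black', 'one'] (min_width=9, slack=12)

Answer: |table lightbulb      |
|guitar garden        |
|compound lion cat owl|
|orange moon cold     |
|black one            |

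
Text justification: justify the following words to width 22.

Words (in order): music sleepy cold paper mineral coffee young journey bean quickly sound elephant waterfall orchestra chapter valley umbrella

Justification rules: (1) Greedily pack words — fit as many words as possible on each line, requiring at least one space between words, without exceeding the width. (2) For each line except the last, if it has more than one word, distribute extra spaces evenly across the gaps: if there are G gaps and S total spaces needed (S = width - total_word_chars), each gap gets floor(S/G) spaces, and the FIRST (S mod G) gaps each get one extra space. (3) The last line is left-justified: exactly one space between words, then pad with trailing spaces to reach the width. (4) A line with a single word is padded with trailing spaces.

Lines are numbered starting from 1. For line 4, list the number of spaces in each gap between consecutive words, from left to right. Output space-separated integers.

Line 1: ['music', 'sleepy', 'cold'] (min_width=17, slack=5)
Line 2: ['paper', 'mineral', 'coffee'] (min_width=20, slack=2)
Line 3: ['young', 'journey', 'bean'] (min_width=18, slack=4)
Line 4: ['quickly', 'sound', 'elephant'] (min_width=22, slack=0)
Line 5: ['waterfall', 'orchestra'] (min_width=19, slack=3)
Line 6: ['chapter', 'valley'] (min_width=14, slack=8)
Line 7: ['umbrella'] (min_width=8, slack=14)

Answer: 1 1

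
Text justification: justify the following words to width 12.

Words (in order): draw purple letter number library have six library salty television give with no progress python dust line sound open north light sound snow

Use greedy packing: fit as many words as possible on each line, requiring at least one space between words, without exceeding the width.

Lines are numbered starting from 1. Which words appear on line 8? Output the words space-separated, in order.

Answer: give with no

Derivation:
Line 1: ['draw', 'purple'] (min_width=11, slack=1)
Line 2: ['letter'] (min_width=6, slack=6)
Line 3: ['number'] (min_width=6, slack=6)
Line 4: ['library', 'have'] (min_width=12, slack=0)
Line 5: ['six', 'library'] (min_width=11, slack=1)
Line 6: ['salty'] (min_width=5, slack=7)
Line 7: ['television'] (min_width=10, slack=2)
Line 8: ['give', 'with', 'no'] (min_width=12, slack=0)
Line 9: ['progress'] (min_width=8, slack=4)
Line 10: ['python', 'dust'] (min_width=11, slack=1)
Line 11: ['line', 'sound'] (min_width=10, slack=2)
Line 12: ['open', 'north'] (min_width=10, slack=2)
Line 13: ['light', 'sound'] (min_width=11, slack=1)
Line 14: ['snow'] (min_width=4, slack=8)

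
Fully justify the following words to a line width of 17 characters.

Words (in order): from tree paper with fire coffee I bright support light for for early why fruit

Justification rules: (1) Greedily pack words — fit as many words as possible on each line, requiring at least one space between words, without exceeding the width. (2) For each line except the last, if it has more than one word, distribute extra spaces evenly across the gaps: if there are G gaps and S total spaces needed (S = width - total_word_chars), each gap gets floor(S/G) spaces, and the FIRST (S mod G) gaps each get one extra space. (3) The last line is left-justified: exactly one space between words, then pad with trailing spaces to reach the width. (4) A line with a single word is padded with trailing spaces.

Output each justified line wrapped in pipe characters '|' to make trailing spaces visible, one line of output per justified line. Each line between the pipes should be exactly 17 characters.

Answer: |from  tree  paper|
|with  fire coffee|
|I  bright support|
|light   for   for|
|early why fruit  |

Derivation:
Line 1: ['from', 'tree', 'paper'] (min_width=15, slack=2)
Line 2: ['with', 'fire', 'coffee'] (min_width=16, slack=1)
Line 3: ['I', 'bright', 'support'] (min_width=16, slack=1)
Line 4: ['light', 'for', 'for'] (min_width=13, slack=4)
Line 5: ['early', 'why', 'fruit'] (min_width=15, slack=2)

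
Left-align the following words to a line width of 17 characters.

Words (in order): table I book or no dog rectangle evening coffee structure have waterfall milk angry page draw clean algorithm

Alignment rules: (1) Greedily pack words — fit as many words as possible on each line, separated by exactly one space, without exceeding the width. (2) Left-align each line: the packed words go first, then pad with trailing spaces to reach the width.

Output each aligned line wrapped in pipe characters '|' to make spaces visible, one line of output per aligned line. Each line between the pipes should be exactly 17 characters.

Answer: |table I book or  |
|no dog rectangle |
|evening coffee   |
|structure have   |
|waterfall milk   |
|angry page draw  |
|clean algorithm  |

Derivation:
Line 1: ['table', 'I', 'book', 'or'] (min_width=15, slack=2)
Line 2: ['no', 'dog', 'rectangle'] (min_width=16, slack=1)
Line 3: ['evening', 'coffee'] (min_width=14, slack=3)
Line 4: ['structure', 'have'] (min_width=14, slack=3)
Line 5: ['waterfall', 'milk'] (min_width=14, slack=3)
Line 6: ['angry', 'page', 'draw'] (min_width=15, slack=2)
Line 7: ['clean', 'algorithm'] (min_width=15, slack=2)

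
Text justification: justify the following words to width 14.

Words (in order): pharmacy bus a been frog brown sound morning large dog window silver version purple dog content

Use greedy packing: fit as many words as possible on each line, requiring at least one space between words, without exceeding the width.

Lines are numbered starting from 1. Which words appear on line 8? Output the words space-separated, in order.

Answer: content

Derivation:
Line 1: ['pharmacy', 'bus', 'a'] (min_width=14, slack=0)
Line 2: ['been', 'frog'] (min_width=9, slack=5)
Line 3: ['brown', 'sound'] (min_width=11, slack=3)
Line 4: ['morning', 'large'] (min_width=13, slack=1)
Line 5: ['dog', 'window'] (min_width=10, slack=4)
Line 6: ['silver', 'version'] (min_width=14, slack=0)
Line 7: ['purple', 'dog'] (min_width=10, slack=4)
Line 8: ['content'] (min_width=7, slack=7)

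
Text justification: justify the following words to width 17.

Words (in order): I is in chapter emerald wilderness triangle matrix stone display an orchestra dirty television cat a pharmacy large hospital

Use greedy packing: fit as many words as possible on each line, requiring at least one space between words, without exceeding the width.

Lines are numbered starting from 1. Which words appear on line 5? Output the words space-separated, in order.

Line 1: ['I', 'is', 'in', 'chapter'] (min_width=15, slack=2)
Line 2: ['emerald'] (min_width=7, slack=10)
Line 3: ['wilderness'] (min_width=10, slack=7)
Line 4: ['triangle', 'matrix'] (min_width=15, slack=2)
Line 5: ['stone', 'display', 'an'] (min_width=16, slack=1)
Line 6: ['orchestra', 'dirty'] (min_width=15, slack=2)
Line 7: ['television', 'cat', 'a'] (min_width=16, slack=1)
Line 8: ['pharmacy', 'large'] (min_width=14, slack=3)
Line 9: ['hospital'] (min_width=8, slack=9)

Answer: stone display an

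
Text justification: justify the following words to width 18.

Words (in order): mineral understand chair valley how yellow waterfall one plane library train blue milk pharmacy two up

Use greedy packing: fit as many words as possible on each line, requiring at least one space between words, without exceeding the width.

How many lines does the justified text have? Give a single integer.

Answer: 6

Derivation:
Line 1: ['mineral', 'understand'] (min_width=18, slack=0)
Line 2: ['chair', 'valley', 'how'] (min_width=16, slack=2)
Line 3: ['yellow', 'waterfall'] (min_width=16, slack=2)
Line 4: ['one', 'plane', 'library'] (min_width=17, slack=1)
Line 5: ['train', 'blue', 'milk'] (min_width=15, slack=3)
Line 6: ['pharmacy', 'two', 'up'] (min_width=15, slack=3)
Total lines: 6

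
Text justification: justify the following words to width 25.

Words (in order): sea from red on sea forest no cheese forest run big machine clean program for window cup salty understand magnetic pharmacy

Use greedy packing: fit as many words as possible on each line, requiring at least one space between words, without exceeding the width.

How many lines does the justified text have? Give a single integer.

Answer: 6

Derivation:
Line 1: ['sea', 'from', 'red', 'on', 'sea'] (min_width=19, slack=6)
Line 2: ['forest', 'no', 'cheese', 'forest'] (min_width=23, slack=2)
Line 3: ['run', 'big', 'machine', 'clean'] (min_width=21, slack=4)
Line 4: ['program', 'for', 'window', 'cup'] (min_width=22, slack=3)
Line 5: ['salty', 'understand', 'magnetic'] (min_width=25, slack=0)
Line 6: ['pharmacy'] (min_width=8, slack=17)
Total lines: 6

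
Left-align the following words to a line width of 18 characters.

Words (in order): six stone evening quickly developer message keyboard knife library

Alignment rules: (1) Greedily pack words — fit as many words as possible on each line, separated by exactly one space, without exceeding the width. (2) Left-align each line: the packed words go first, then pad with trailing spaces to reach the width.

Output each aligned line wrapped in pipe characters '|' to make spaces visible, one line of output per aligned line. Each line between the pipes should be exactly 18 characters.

Answer: |six stone evening |
|quickly developer |
|message keyboard  |
|knife library     |

Derivation:
Line 1: ['six', 'stone', 'evening'] (min_width=17, slack=1)
Line 2: ['quickly', 'developer'] (min_width=17, slack=1)
Line 3: ['message', 'keyboard'] (min_width=16, slack=2)
Line 4: ['knife', 'library'] (min_width=13, slack=5)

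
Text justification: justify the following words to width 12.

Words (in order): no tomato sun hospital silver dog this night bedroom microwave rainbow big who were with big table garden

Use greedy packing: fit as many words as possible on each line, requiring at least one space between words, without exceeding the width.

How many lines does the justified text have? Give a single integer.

Answer: 10

Derivation:
Line 1: ['no', 'tomato'] (min_width=9, slack=3)
Line 2: ['sun', 'hospital'] (min_width=12, slack=0)
Line 3: ['silver', 'dog'] (min_width=10, slack=2)
Line 4: ['this', 'night'] (min_width=10, slack=2)
Line 5: ['bedroom'] (min_width=7, slack=5)
Line 6: ['microwave'] (min_width=9, slack=3)
Line 7: ['rainbow', 'big'] (min_width=11, slack=1)
Line 8: ['who', 'were'] (min_width=8, slack=4)
Line 9: ['with', 'big'] (min_width=8, slack=4)
Line 10: ['table', 'garden'] (min_width=12, slack=0)
Total lines: 10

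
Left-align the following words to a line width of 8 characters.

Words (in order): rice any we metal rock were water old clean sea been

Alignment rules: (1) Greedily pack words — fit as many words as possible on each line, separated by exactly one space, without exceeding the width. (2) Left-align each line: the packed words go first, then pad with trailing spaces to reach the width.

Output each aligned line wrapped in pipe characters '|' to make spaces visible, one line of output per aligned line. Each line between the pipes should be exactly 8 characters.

Line 1: ['rice', 'any'] (min_width=8, slack=0)
Line 2: ['we', 'metal'] (min_width=8, slack=0)
Line 3: ['rock'] (min_width=4, slack=4)
Line 4: ['were'] (min_width=4, slack=4)
Line 5: ['water'] (min_width=5, slack=3)
Line 6: ['old'] (min_width=3, slack=5)
Line 7: ['clean'] (min_width=5, slack=3)
Line 8: ['sea', 'been'] (min_width=8, slack=0)

Answer: |rice any|
|we metal|
|rock    |
|were    |
|water   |
|old     |
|clean   |
|sea been|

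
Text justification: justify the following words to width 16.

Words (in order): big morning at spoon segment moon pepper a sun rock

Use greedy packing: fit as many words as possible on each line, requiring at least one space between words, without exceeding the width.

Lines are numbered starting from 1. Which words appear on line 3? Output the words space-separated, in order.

Answer: moon pepper a

Derivation:
Line 1: ['big', 'morning', 'at'] (min_width=14, slack=2)
Line 2: ['spoon', 'segment'] (min_width=13, slack=3)
Line 3: ['moon', 'pepper', 'a'] (min_width=13, slack=3)
Line 4: ['sun', 'rock'] (min_width=8, slack=8)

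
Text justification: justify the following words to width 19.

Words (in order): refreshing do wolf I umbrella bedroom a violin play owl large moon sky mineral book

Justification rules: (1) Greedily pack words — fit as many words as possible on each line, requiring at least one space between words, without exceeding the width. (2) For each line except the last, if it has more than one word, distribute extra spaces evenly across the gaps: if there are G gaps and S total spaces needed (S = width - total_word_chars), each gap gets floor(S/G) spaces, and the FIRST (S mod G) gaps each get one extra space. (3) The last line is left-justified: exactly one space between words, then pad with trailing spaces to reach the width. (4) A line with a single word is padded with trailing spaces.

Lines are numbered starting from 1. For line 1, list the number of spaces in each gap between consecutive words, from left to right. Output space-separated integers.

Line 1: ['refreshing', 'do', 'wolf'] (min_width=18, slack=1)
Line 2: ['I', 'umbrella', 'bedroom'] (min_width=18, slack=1)
Line 3: ['a', 'violin', 'play', 'owl'] (min_width=17, slack=2)
Line 4: ['large', 'moon', 'sky'] (min_width=14, slack=5)
Line 5: ['mineral', 'book'] (min_width=12, slack=7)

Answer: 2 1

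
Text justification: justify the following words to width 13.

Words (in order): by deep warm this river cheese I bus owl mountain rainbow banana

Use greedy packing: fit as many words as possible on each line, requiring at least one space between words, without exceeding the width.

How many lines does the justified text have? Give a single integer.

Answer: 6

Derivation:
Line 1: ['by', 'deep', 'warm'] (min_width=12, slack=1)
Line 2: ['this', 'river'] (min_width=10, slack=3)
Line 3: ['cheese', 'I', 'bus'] (min_width=12, slack=1)
Line 4: ['owl', 'mountain'] (min_width=12, slack=1)
Line 5: ['rainbow'] (min_width=7, slack=6)
Line 6: ['banana'] (min_width=6, slack=7)
Total lines: 6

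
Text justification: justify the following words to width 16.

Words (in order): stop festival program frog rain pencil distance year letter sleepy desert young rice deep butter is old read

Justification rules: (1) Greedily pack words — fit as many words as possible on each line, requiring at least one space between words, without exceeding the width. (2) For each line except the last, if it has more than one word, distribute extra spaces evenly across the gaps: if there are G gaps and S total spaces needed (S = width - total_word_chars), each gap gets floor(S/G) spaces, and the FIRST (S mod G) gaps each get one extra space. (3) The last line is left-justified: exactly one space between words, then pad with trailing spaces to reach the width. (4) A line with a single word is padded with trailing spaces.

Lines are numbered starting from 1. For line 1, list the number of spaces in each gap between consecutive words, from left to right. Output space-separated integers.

Line 1: ['stop', 'festival'] (min_width=13, slack=3)
Line 2: ['program', 'frog'] (min_width=12, slack=4)
Line 3: ['rain', 'pencil'] (min_width=11, slack=5)
Line 4: ['distance', 'year'] (min_width=13, slack=3)
Line 5: ['letter', 'sleepy'] (min_width=13, slack=3)
Line 6: ['desert', 'young'] (min_width=12, slack=4)
Line 7: ['rice', 'deep', 'butter'] (min_width=16, slack=0)
Line 8: ['is', 'old', 'read'] (min_width=11, slack=5)

Answer: 4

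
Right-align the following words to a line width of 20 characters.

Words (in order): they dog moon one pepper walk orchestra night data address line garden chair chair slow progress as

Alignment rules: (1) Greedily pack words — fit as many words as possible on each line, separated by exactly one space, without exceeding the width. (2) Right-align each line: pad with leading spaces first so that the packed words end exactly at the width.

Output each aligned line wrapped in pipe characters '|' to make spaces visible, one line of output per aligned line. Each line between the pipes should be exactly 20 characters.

Answer: |   they dog moon one|
|         pepper walk|
|orchestra night data|
| address line garden|
|    chair chair slow|
|         progress as|

Derivation:
Line 1: ['they', 'dog', 'moon', 'one'] (min_width=17, slack=3)
Line 2: ['pepper', 'walk'] (min_width=11, slack=9)
Line 3: ['orchestra', 'night', 'data'] (min_width=20, slack=0)
Line 4: ['address', 'line', 'garden'] (min_width=19, slack=1)
Line 5: ['chair', 'chair', 'slow'] (min_width=16, slack=4)
Line 6: ['progress', 'as'] (min_width=11, slack=9)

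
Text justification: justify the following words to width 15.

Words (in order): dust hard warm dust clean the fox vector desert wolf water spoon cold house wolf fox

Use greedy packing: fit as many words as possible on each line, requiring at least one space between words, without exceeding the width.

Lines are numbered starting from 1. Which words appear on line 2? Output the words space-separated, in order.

Answer: dust clean the

Derivation:
Line 1: ['dust', 'hard', 'warm'] (min_width=14, slack=1)
Line 2: ['dust', 'clean', 'the'] (min_width=14, slack=1)
Line 3: ['fox', 'vector'] (min_width=10, slack=5)
Line 4: ['desert', 'wolf'] (min_width=11, slack=4)
Line 5: ['water', 'spoon'] (min_width=11, slack=4)
Line 6: ['cold', 'house', 'wolf'] (min_width=15, slack=0)
Line 7: ['fox'] (min_width=3, slack=12)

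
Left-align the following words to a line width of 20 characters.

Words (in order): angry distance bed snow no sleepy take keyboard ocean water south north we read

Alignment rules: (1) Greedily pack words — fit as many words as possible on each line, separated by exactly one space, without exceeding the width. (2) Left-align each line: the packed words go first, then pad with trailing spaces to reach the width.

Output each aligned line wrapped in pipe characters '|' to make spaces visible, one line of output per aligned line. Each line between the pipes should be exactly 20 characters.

Line 1: ['angry', 'distance', 'bed'] (min_width=18, slack=2)
Line 2: ['snow', 'no', 'sleepy', 'take'] (min_width=19, slack=1)
Line 3: ['keyboard', 'ocean', 'water'] (min_width=20, slack=0)
Line 4: ['south', 'north', 'we', 'read'] (min_width=19, slack=1)

Answer: |angry distance bed  |
|snow no sleepy take |
|keyboard ocean water|
|south north we read |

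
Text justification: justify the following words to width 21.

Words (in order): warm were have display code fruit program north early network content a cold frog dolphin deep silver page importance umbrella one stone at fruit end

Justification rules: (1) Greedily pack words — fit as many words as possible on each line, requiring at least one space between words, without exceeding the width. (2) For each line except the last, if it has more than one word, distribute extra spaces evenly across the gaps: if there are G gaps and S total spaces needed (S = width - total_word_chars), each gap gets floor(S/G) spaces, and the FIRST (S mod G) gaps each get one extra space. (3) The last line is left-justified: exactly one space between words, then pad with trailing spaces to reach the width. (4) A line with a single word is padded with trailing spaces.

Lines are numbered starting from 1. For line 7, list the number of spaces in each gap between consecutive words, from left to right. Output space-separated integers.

Answer: 3

Derivation:
Line 1: ['warm', 'were', 'have'] (min_width=14, slack=7)
Line 2: ['display', 'code', 'fruit'] (min_width=18, slack=3)
Line 3: ['program', 'north', 'early'] (min_width=19, slack=2)
Line 4: ['network', 'content', 'a'] (min_width=17, slack=4)
Line 5: ['cold', 'frog', 'dolphin'] (min_width=17, slack=4)
Line 6: ['deep', 'silver', 'page'] (min_width=16, slack=5)
Line 7: ['importance', 'umbrella'] (min_width=19, slack=2)
Line 8: ['one', 'stone', 'at', 'fruit'] (min_width=18, slack=3)
Line 9: ['end'] (min_width=3, slack=18)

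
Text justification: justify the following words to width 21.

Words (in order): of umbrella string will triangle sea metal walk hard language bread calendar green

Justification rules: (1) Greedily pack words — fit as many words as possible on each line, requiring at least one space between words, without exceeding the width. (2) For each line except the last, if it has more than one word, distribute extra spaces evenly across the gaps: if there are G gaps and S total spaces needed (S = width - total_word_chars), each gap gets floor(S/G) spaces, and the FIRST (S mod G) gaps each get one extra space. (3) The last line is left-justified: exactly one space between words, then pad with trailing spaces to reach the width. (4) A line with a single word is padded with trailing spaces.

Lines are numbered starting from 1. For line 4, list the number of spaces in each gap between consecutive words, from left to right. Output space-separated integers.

Answer: 8

Derivation:
Line 1: ['of', 'umbrella', 'string'] (min_width=18, slack=3)
Line 2: ['will', 'triangle', 'sea'] (min_width=17, slack=4)
Line 3: ['metal', 'walk', 'hard'] (min_width=15, slack=6)
Line 4: ['language', 'bread'] (min_width=14, slack=7)
Line 5: ['calendar', 'green'] (min_width=14, slack=7)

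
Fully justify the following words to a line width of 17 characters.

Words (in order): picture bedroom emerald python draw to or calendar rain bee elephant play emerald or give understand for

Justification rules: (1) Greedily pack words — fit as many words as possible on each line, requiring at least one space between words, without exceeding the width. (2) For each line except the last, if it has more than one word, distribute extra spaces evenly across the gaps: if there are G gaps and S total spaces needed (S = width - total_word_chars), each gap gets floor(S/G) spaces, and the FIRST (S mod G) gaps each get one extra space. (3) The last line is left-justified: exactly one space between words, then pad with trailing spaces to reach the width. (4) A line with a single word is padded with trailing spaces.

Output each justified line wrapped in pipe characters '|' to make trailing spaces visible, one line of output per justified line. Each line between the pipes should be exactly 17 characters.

Answer: |picture   bedroom|
|emerald    python|
|draw     to    or|
|calendar rain bee|
|elephant     play|
|emerald  or  give|
|understand for   |

Derivation:
Line 1: ['picture', 'bedroom'] (min_width=15, slack=2)
Line 2: ['emerald', 'python'] (min_width=14, slack=3)
Line 3: ['draw', 'to', 'or'] (min_width=10, slack=7)
Line 4: ['calendar', 'rain', 'bee'] (min_width=17, slack=0)
Line 5: ['elephant', 'play'] (min_width=13, slack=4)
Line 6: ['emerald', 'or', 'give'] (min_width=15, slack=2)
Line 7: ['understand', 'for'] (min_width=14, slack=3)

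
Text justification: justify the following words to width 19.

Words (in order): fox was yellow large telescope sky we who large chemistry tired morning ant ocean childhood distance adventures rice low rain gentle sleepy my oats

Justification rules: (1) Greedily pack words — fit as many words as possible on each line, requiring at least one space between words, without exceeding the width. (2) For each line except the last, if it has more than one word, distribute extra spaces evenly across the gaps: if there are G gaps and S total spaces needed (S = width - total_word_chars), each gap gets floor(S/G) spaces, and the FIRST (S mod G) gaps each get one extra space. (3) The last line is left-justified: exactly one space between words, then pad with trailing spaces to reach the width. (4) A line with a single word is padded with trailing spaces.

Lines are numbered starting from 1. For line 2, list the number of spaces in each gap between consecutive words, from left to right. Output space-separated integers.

Line 1: ['fox', 'was', 'yellow'] (min_width=14, slack=5)
Line 2: ['large', 'telescope', 'sky'] (min_width=19, slack=0)
Line 3: ['we', 'who', 'large'] (min_width=12, slack=7)
Line 4: ['chemistry', 'tired'] (min_width=15, slack=4)
Line 5: ['morning', 'ant', 'ocean'] (min_width=17, slack=2)
Line 6: ['childhood', 'distance'] (min_width=18, slack=1)
Line 7: ['adventures', 'rice', 'low'] (min_width=19, slack=0)
Line 8: ['rain', 'gentle', 'sleepy'] (min_width=18, slack=1)
Line 9: ['my', 'oats'] (min_width=7, slack=12)

Answer: 1 1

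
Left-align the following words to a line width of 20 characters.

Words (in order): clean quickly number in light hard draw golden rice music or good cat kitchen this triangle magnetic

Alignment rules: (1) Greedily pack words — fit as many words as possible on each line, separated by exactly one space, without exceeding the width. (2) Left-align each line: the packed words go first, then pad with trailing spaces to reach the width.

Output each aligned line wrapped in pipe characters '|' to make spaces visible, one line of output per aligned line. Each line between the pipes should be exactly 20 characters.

Answer: |clean quickly number|
|in light hard draw  |
|golden rice music or|
|good cat kitchen    |
|this triangle       |
|magnetic            |

Derivation:
Line 1: ['clean', 'quickly', 'number'] (min_width=20, slack=0)
Line 2: ['in', 'light', 'hard', 'draw'] (min_width=18, slack=2)
Line 3: ['golden', 'rice', 'music', 'or'] (min_width=20, slack=0)
Line 4: ['good', 'cat', 'kitchen'] (min_width=16, slack=4)
Line 5: ['this', 'triangle'] (min_width=13, slack=7)
Line 6: ['magnetic'] (min_width=8, slack=12)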